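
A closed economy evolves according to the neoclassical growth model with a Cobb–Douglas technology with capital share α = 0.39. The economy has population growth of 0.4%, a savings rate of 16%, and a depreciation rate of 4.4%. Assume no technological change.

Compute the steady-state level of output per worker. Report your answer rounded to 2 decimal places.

y* ≈ 2.16

In steady state, investment equals break-even investment: s·k^α = (n + δ)·k.
Rearranging, k^(1−α) = s / (n + δ).
k^0.61 = 0.16 / (0.004 + 0.044) = 0.16 / 0.048 = 3.3333
k* = 3.3333^(1/0.61) ≈ 7.1973
y* = (k*)^α = 7.1973^0.39 ≈ 2.1592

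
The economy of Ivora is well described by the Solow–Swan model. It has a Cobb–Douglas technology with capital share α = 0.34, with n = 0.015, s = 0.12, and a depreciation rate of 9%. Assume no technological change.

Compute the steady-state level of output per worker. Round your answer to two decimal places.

y* = 1.07

In steady state, investment equals break-even investment: s·k^α = (n + δ)·k.
Dividing both sides by k: k^(1−α) = s / (n + δ).
k^0.66 = 0.12 / (0.015 + 0.090) = 0.12 / 0.105 = 1.1429
k* = 1.1429^(1/0.66) ≈ 1.2243
y* = (k*)^α = 1.2243^0.34 ≈ 1.0712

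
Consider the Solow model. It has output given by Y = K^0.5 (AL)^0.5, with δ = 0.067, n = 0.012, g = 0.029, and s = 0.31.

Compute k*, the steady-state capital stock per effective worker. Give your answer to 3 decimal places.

k* ≈ 8.239

Steady state requires s·f(k) = (n + g + δ)·k, i.e. s·k^α = (n + g + δ)·k.
Rearranging, k^(1−α) = s / (n + g + δ).
k^0.5 = 0.31 / (0.012 + 0.029 + 0.067) = 0.31 / 0.108 = 2.8704
k* = 2.8704^(1/0.5) ≈ 8.2392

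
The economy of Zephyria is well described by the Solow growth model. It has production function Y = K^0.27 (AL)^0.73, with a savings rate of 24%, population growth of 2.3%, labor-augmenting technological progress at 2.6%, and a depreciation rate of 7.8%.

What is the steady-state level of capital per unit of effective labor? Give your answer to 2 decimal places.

Steady state requires s·f(k) = (n + g + δ)·k, i.e. s·k^α = (n + g + δ)·k.
Dividing both sides by k: k^(1−α) = s / (n + g + δ).
k^0.73 = 0.24 / (0.023 + 0.026 + 0.078) = 0.24 / 0.127 = 1.8898
k* = 1.8898^(1/0.73) ≈ 2.3914

k* = 2.39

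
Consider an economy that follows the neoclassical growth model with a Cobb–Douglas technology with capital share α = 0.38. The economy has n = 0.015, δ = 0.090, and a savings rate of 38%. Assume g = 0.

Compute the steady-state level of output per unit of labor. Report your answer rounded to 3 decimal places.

In steady state, investment equals break-even investment: s·k^α = (n + δ)·k.
Rearranging, k^(1−α) = s / (n + δ).
k^0.62 = 0.38 / (0.015 + 0.090) = 0.38 / 0.105 = 3.6190
k* = 3.6190^(1/0.62) ≈ 7.9607
y* = (k*)^α = 7.9607^0.38 ≈ 2.1997

y* = 2.200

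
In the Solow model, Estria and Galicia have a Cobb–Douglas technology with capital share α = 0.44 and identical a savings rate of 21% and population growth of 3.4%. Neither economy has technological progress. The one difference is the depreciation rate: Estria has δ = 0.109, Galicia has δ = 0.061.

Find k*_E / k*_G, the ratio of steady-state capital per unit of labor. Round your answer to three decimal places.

ratio ≈ 0.482

Steady-state k* = [s/(n + δ)]^(1/(1−α)), so the ratio is [ (s_E/(n + δ)_E) / (s_G/(n + δ)_G) ]^1.7857.
s_E/(n + δ)_E = 0.21/0.143 = 1.4685; s_G/(n + δ)_G = 0.21/0.095 = 2.2105.
Ratio = (1.4685/2.2105)^1.7857 = 0.6643^1.7857 ≈ 0.4817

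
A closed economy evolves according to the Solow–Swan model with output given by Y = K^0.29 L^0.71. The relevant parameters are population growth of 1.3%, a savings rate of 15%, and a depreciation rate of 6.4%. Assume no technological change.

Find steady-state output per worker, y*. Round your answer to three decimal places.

At the steady state, Δk = 0, so s·k^α = (n + δ)·k.
Dividing both sides by k: k^(1−α) = s / (n + δ).
k^0.71 = 0.15 / (0.013 + 0.064) = 0.15 / 0.077 = 1.9481
k* = 1.9481^(1/0.71) ≈ 2.5580
y* = (k*)^α = 2.5580^0.29 ≈ 1.3131

y* ≈ 1.313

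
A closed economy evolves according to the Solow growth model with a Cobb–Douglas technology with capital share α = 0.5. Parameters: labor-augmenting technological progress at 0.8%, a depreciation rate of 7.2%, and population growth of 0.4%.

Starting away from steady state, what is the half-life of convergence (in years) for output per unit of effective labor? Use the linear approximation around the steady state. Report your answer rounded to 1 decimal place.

Near the steady state the convergence rate is λ = (1 − α)(n + g + δ).
λ = (1 − 0.5) × 0.084 = 0.5 × 0.084 = 0.0420
Half-life = ln 2 / λ = 0.6931 / 0.0420 ≈ 16.50 years

about 16.5 years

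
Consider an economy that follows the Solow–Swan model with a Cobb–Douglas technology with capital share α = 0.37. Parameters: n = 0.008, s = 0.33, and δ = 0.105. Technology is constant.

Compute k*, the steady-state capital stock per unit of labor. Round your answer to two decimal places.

k* = 5.48

In steady state, investment equals break-even investment: s·k^α = (n + δ)·k.
Rearranging, k^(1−α) = s / (n + δ).
k^0.63 = 0.33 / (0.008 + 0.105) = 0.33 / 0.113 = 2.9204
k* = 2.9204^(1/0.63) ≈ 5.4802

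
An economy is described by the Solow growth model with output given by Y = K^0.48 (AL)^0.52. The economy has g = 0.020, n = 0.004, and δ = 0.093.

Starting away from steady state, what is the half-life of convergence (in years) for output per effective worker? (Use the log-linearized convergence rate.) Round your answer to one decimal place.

half-life ≈ 11.4 years

Near the steady state the convergence rate is λ = (1 − α)(n + g + δ).
λ = (1 − 0.48) × 0.117 = 0.52 × 0.117 = 0.06084
Half-life = ln 2 / λ = 0.6931 / 0.06084 ≈ 11.39 years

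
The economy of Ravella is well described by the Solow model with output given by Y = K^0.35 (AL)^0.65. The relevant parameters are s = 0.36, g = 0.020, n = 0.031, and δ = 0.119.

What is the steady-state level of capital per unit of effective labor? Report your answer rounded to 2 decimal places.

Steady state requires s·f(k) = (n + g + δ)·k, i.e. s·k^α = (n + g + δ)·k.
Dividing both sides by k: k^(1−α) = s / (n + g + δ).
k^0.65 = 0.36 / (0.031 + 0.020 + 0.119) = 0.36 / 0.170 = 2.1176
k* = 2.1176^(1/0.65) ≈ 3.1717

k* ≈ 3.17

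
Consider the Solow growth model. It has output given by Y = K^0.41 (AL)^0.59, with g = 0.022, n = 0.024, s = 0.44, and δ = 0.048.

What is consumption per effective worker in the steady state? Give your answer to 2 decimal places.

At the steady state, Δk = 0, so s·k^α = (n + g + δ)·k.
Dividing both sides by k: k^(1−α) = s / (n + g + δ).
k^0.59 = 0.44 / (0.024 + 0.022 + 0.048) = 0.44 / 0.094 = 4.6809
k* = 4.6809^(1/0.59) ≈ 13.6821
y* = (k*)^α = 13.6821^0.41 ≈ 2.9230
c* = (1 − s)·y* = (1 − 0.44) × 2.9230 ≈ 1.6369

c* = 1.64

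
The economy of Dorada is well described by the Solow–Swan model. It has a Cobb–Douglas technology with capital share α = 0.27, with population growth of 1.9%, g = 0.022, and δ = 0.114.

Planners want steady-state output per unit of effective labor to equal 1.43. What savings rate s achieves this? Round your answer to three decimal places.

In steady state, investment equals break-even investment: s·k^α = (n + g + δ)·k.
Since y* = [s/(n + g + δ)]^(α/(1−α)), we have s/(n + g + δ) = (y*)^((1−α)/α) = 1.43^2.7037 = 2.6302.
Therefore s = 2.6302 × (n + g + δ) = 2.6302 × 0.155 = 0.4077.

s ≈ 0.408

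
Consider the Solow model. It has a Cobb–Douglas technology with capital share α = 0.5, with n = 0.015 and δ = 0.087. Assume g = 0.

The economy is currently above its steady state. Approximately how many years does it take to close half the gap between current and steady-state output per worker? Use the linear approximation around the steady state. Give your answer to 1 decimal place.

t_½ ≈ 13.6 years

Near the steady state the convergence rate is λ = (1 − α)(n + δ).
λ = (1 − 0.5) × 0.102 = 0.5 × 0.102 = 0.0510
Half-life = ln 2 / λ = 0.6931 / 0.0510 ≈ 13.59 years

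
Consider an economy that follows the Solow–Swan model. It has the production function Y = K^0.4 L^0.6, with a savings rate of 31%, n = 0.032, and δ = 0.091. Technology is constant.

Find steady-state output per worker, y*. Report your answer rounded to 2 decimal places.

At the steady state, Δk = 0, so s·k^α = (n + δ)·k.
Rearranging, k^(1−α) = s / (n + δ).
k^0.6 = 0.31 / (0.032 + 0.091) = 0.31 / 0.123 = 2.5203
k* = 2.5203^(1/0.6) ≈ 4.6675
y* = (k*)^α = 4.6675^0.4 ≈ 1.8520

y* ≈ 1.85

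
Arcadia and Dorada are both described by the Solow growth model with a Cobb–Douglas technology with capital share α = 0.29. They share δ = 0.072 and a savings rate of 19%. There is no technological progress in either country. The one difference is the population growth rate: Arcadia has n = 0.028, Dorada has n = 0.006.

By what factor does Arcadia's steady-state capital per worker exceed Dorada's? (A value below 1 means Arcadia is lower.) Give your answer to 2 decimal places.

Steady-state k* = [s/(n + δ)]^(1/(1−α)), so the ratio is [ (s_A/(n + δ)_A) / (s_D/(n + δ)_D) ]^1.4085.
s_A/(n + δ)_A = 0.19/0.100 = 1.9000; s_D/(n + δ)_D = 0.19/0.078 = 2.4359.
Ratio = (1.9000/2.4359)^1.4085 = 0.7800^1.4085 ≈ 0.7047

k*_A / k*_D ≈ 0.70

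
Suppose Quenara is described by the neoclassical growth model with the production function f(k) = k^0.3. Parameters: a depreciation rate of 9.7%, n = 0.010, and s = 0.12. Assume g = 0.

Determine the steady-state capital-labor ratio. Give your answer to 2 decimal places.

At the steady state, Δk = 0, so s·k^α = (n + δ)·k.
Dividing both sides by k: k^(1−α) = s / (n + δ).
k^0.7 = 0.12 / (0.010 + 0.097) = 0.12 / 0.107 = 1.1215
k* = 1.1215^(1/0.7) ≈ 1.1780

k* ≈ 1.18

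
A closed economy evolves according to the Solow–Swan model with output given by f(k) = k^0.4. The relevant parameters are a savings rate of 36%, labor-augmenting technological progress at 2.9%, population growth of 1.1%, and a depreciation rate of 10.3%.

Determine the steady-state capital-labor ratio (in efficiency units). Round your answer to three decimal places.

In steady state, investment equals break-even investment: s·k^α = (n + g + δ)·k.
Dividing both sides by k: k^(1−α) = s / (n + g + δ).
k^0.6 = 0.36 / (0.011 + 0.029 + 0.103) = 0.36 / 0.143 = 2.5175
k* = 2.5175^(1/0.6) ≈ 4.6589

k* = 4.659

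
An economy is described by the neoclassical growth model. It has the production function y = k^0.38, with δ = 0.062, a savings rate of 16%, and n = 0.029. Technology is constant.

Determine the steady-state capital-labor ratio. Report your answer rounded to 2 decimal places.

In steady state, investment equals break-even investment: s·k^α = (n + δ)·k.
Rearranging, k^(1−α) = s / (n + δ).
k^0.62 = 0.16 / (0.029 + 0.062) = 0.16 / 0.091 = 1.7582
k* = 1.7582^(1/0.62) ≈ 2.4847

k* = 2.48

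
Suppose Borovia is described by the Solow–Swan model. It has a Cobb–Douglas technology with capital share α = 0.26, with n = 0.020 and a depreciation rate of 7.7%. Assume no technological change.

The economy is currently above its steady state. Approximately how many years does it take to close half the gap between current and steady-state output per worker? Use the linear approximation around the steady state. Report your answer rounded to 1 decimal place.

half-life ≈ 9.7 years

Near the steady state the convergence rate is λ = (1 − α)(n + δ).
λ = (1 − 0.26) × 0.097 = 0.74 × 0.097 = 0.07178
Half-life = ln 2 / λ = 0.6931 / 0.07178 ≈ 9.66 years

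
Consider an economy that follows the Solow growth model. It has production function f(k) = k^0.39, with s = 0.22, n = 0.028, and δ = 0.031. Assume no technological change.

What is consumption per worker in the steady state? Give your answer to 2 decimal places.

In steady state, investment equals break-even investment: s·k^α = (n + δ)·k.
Dividing both sides by k: k^(1−α) = s / (n + δ).
k^0.61 = 0.22 / (0.028 + 0.031) = 0.22 / 0.059 = 3.7288
k* = 3.7288^(1/0.61) ≈ 8.6496
y* = (k*)^α = 8.6496^0.39 ≈ 2.3197
c* = (1 − s)·y* = (1 − 0.22) × 2.3197 ≈ 1.8094

c* ≈ 1.81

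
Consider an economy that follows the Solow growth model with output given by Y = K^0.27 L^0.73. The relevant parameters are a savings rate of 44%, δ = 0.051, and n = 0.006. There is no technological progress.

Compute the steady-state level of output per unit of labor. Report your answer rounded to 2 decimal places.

y* = 2.13

At the steady state, Δk = 0, so s·k^α = (n + δ)·k.
Rearranging, k^(1−α) = s / (n + δ).
k^0.73 = 0.44 / (0.006 + 0.051) = 0.44 / 0.057 = 7.7193
k* = 7.7193^(1/0.73) ≈ 16.4384
y* = (k*)^α = 16.4384^0.27 ≈ 2.1295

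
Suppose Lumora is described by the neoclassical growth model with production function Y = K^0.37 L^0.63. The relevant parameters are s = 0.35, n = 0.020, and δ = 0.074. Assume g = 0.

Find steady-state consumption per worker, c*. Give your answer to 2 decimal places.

At the steady state, Δk = 0, so s·k^α = (n + δ)·k.
Dividing both sides by k: k^(1−α) = s / (n + δ).
k^0.63 = 0.35 / (0.020 + 0.074) = 0.35 / 0.094 = 3.7234
k* = 3.7234^(1/0.63) ≈ 8.0585
y* = (k*)^α = 8.0585^0.37 ≈ 2.1643
c* = (1 − s)·y* = (1 − 0.35) × 2.1643 ≈ 1.4068

c* ≈ 1.41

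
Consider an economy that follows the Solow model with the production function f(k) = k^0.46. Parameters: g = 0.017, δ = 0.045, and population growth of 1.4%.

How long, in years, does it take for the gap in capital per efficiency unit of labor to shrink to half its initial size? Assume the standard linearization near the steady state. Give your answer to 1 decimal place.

about 16.9 years

Near the steady state the convergence rate is λ = (1 − α)(n + g + δ).
λ = (1 − 0.46) × 0.076 = 0.54 × 0.076 = 0.04104
Half-life = ln 2 / λ = 0.6931 / 0.04104 ≈ 16.89 years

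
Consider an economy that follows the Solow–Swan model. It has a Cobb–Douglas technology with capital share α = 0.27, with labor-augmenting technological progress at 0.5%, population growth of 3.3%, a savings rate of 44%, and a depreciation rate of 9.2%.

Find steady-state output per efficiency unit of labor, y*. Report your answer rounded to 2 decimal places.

y* ≈ 1.57

Steady state requires s·f(k) = (n + g + δ)·k, i.e. s·k^α = (n + g + δ)·k.
Dividing both sides by k: k^(1−α) = s / (n + g + δ).
k^0.73 = 0.44 / (0.033 + 0.005 + 0.092) = 0.44 / 0.130 = 3.3846
k* = 3.3846^(1/0.73) ≈ 5.3132
y* = (k*)^α = 5.3132^0.27 ≈ 1.5698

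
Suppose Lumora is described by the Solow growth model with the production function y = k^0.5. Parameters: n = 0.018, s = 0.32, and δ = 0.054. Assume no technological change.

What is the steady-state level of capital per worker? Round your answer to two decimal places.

In steady state, investment equals break-even investment: s·k^α = (n + δ)·k.
Dividing both sides by k: k^(1−α) = s / (n + δ).
k^0.5 = 0.32 / (0.018 + 0.054) = 0.32 / 0.072 = 4.4444
k* = 4.4444^(1/0.5) ≈ 19.7527

k* = 19.75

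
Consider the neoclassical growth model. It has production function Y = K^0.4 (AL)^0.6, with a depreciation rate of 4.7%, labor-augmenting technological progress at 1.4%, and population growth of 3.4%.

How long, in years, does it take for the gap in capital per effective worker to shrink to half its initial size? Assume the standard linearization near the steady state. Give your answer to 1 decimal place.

Near the steady state the convergence rate is λ = (1 − α)(n + g + δ).
λ = (1 − 0.4) × 0.095 = 0.6 × 0.095 = 0.0570
Half-life = ln 2 / λ = 0.6931 / 0.0570 ≈ 12.16 years

about 12.2 years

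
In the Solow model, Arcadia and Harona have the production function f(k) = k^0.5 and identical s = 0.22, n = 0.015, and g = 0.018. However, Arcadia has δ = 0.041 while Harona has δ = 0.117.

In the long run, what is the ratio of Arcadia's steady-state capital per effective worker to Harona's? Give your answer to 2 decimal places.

Steady-state k* = [s/(n + g + δ)]^(1/(1−α)), so the ratio is [ (s_A/(n + g + δ)_A) / (s_H/(n + g + δ)_H) ]^2.
s_A/(n + g + δ)_A = 0.22/0.074 = 2.9730; s_H/(n + g + δ)_H = 0.22/0.150 = 1.4667.
Ratio = (2.9730/1.4667)^2 = 2.0270^2 ≈ 4.1087

k*_A / k*_H ≈ 4.11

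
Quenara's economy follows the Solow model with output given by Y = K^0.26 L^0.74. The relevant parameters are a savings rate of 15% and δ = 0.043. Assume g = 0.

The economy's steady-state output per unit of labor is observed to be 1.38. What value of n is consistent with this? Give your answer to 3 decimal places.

Steady state requires s·f(k) = (n + δ)·k, i.e. s·k^α = (n + δ)·k.
Since y* = [s/(n + δ)]^(α/(1−α)), we have s/(n + δ) = (y*)^((1−α)/α) = 1.38^2.8462 = 2.5011.
Therefore n + δ = s / 2.5011 = 0.15 / 2.5011 = 0.0600, so n = 0.0600 − 0.043 = 0.0170.

n ≈ 0.017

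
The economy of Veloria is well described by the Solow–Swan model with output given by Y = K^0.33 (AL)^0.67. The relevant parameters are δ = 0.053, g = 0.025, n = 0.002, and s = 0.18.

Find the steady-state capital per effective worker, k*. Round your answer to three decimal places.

k* ≈ 3.355

Steady state requires s·f(k) = (n + g + δ)·k, i.e. s·k^α = (n + g + δ)·k.
Rearranging, k^(1−α) = s / (n + g + δ).
k^0.67 = 0.18 / (0.002 + 0.025 + 0.053) = 0.18 / 0.080 = 2.2500
k* = 2.2500^(1/0.67) ≈ 3.3546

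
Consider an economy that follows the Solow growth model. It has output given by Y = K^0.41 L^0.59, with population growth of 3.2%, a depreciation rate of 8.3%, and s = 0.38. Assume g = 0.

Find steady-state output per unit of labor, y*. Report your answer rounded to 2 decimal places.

y* ≈ 2.29

Steady state requires s·f(k) = (n + δ)·k, i.e. s·k^α = (n + δ)·k.
Rearranging, k^(1−α) = s / (n + δ).
k^0.59 = 0.38 / (0.032 + 0.083) = 0.38 / 0.115 = 3.3043
k* = 3.3043^(1/0.59) ≈ 7.5822
y* = (k*)^α = 7.5822^0.41 ≈ 2.2946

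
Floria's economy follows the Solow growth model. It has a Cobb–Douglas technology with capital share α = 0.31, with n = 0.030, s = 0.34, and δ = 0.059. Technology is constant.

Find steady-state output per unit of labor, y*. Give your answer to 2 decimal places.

Steady state requires s·f(k) = (n + δ)·k, i.e. s·k^α = (n + δ)·k.
Rearranging, k^(1−α) = s / (n + δ).
k^0.69 = 0.34 / (0.030 + 0.059) = 0.34 / 0.089 = 3.8202
k* = 3.8202^(1/0.69) ≈ 6.9759
y* = (k*)^α = 6.9759^0.31 ≈ 1.8261

y* = 1.83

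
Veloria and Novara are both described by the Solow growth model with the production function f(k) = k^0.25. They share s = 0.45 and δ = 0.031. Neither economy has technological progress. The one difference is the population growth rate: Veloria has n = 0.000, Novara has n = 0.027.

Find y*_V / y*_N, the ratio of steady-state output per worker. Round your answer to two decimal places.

Steady-state y* = [s/(n + δ)]^(α/(1−α)), so the ratio is [ (s_V/(n + δ)_V) / (s_N/(n + δ)_N) ]^0.3333.
s_V/(n + δ)_V = 0.45/0.031 = 14.5161; s_N/(n + δ)_N = 0.45/0.058 = 7.7586.
Ratio = (14.5161/7.7586)^0.3333 = 1.8710^0.3333 ≈ 1.2322

ratio ≈ 1.23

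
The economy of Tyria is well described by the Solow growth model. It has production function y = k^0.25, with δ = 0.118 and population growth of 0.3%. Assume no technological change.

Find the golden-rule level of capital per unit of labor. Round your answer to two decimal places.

k_gold ≈ 2.63

The golden rule sets f'(k) = n + δ, i.e. α·k^(α−1) = n + δ.
So k^(1−α) = α / (n + δ) = 0.25 / 0.121 = 2.0661.
k_gold = 2.0661^(1/0.75) ≈ 2.6315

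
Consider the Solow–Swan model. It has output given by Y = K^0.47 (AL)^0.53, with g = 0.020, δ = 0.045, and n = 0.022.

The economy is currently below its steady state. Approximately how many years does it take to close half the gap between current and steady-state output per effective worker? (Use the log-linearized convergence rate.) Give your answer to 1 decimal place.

Near the steady state the convergence rate is λ = (1 − α)(n + g + δ).
λ = (1 − 0.47) × 0.087 = 0.53 × 0.087 = 0.04611
Half-life = ln 2 / λ = 0.6931 / 0.04611 ≈ 15.03 years

half-life ≈ 15.0 years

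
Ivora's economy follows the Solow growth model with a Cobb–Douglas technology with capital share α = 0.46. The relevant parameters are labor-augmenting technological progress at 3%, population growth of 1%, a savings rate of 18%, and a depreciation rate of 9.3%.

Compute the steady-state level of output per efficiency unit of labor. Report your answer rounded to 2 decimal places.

Steady state requires s·f(k) = (n + g + δ)·k, i.e. s·k^α = (n + g + δ)·k.
Rearranging, k^(1−α) = s / (n + g + δ).
k^0.54 = 0.18 / (0.010 + 0.030 + 0.093) = 0.18 / 0.133 = 1.3534
k* = 1.3534^(1/0.54) ≈ 1.7514
y* = (k*)^α = 1.7514^0.46 ≈ 1.2941

y* ≈ 1.29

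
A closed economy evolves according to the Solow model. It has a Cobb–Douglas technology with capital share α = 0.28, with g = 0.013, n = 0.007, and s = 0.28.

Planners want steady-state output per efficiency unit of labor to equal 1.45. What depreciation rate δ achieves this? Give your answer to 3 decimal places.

δ ≈ 0.088

Steady state requires s·f(k) = (n + g + δ)·k, i.e. s·k^α = (n + g + δ)·k.
Since y* = [s/(n + g + δ)]^(α/(1−α)), we have s/(n + g + δ) = (y*)^((1−α)/α) = 1.45^2.5714 = 2.5998.
Therefore n + g + δ = s / 2.5998 = 0.28 / 2.5998 = 0.1077, so δ = 0.1077 − 0.020 = 0.0877.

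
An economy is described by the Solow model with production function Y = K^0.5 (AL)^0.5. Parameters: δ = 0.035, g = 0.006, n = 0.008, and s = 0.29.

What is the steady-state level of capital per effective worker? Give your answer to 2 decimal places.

Steady state requires s·f(k) = (n + g + δ)·k, i.e. s·k^α = (n + g + δ)·k.
Dividing both sides by k: k^(1−α) = s / (n + g + δ).
k^0.5 = 0.29 / (0.008 + 0.006 + 0.035) = 0.29 / 0.049 = 5.9184
k* = 5.9184^(1/0.5) ≈ 35.0275

k* = 35.03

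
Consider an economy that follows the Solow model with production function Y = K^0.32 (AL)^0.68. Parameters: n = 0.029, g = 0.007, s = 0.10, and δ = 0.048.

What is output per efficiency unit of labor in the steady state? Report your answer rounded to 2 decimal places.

y* ≈ 1.09

In steady state, investment equals break-even investment: s·k^α = (n + g + δ)·k.
Dividing both sides by k: k^(1−α) = s / (n + g + δ).
k^0.68 = 0.10 / (0.029 + 0.007 + 0.048) = 0.10 / 0.084 = 1.1905
k* = 1.1905^(1/0.68) ≈ 1.2923
y* = (k*)^α = 1.2923^0.32 ≈ 1.0855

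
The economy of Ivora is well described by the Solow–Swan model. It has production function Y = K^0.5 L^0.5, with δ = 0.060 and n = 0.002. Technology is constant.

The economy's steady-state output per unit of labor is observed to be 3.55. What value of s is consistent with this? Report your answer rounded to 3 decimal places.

s ≈ 0.220

Steady state requires s·f(k) = (n + δ)·k, i.e. s·k^α = (n + δ)·k.
Since y* = [s/(n + δ)]^(α/(1−α)), we have s/(n + δ) = (y*)^((1−α)/α) = 3.55^1 = 3.5500.
Therefore s = 3.5500 × (n + δ) = 3.5500 × 0.062 = 0.2201.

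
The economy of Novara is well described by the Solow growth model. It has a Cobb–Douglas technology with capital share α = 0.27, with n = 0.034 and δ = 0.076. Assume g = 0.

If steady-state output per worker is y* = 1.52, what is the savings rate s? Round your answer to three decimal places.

s ≈ 0.341

Steady state requires s·f(k) = (n + δ)·k, i.e. s·k^α = (n + δ)·k.
Since y* = [s/(n + δ)]^(α/(1−α)), we have s/(n + δ) = (y*)^((1−α)/α) = 1.52^2.7037 = 3.1021.
Therefore s = 3.1021 × (n + δ) = 3.1021 × 0.110 = 0.3412.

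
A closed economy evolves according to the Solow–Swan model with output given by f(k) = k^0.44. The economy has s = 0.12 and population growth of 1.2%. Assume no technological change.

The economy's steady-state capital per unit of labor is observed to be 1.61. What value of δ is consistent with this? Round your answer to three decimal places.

δ ≈ 0.080

In steady state, investment equals break-even investment: s·k^α = (n + δ)·k.
So s / (n + δ) = (k*)^(1−α) = 1.61^0.56 = 1.3056.
Therefore n + δ = s / 1.3056 = 0.12 / 1.3056 = 0.0919, so δ = 0.0919 − 0.012 = 0.0799.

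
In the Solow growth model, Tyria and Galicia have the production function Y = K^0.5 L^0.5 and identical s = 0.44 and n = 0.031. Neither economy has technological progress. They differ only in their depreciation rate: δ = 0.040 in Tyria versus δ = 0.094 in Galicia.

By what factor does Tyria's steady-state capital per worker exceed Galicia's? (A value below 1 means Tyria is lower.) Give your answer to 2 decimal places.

k*_T / k*_G ≈ 3.10

Steady-state k* = [s/(n + δ)]^(1/(1−α)), so the ratio is [ (s_T/(n + δ)_T) / (s_G/(n + δ)_G) ]^2.
s_T/(n + δ)_T = 0.44/0.071 = 6.1972; s_G/(n + δ)_G = 0.44/0.125 = 3.5200.
Ratio = (6.1972/3.5200)^2 = 1.7606^2 ≈ 3.0997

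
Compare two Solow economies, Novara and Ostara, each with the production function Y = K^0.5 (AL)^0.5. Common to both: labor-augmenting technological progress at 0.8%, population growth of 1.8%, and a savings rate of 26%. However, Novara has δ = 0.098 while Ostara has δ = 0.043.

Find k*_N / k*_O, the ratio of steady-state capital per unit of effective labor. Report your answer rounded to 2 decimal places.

k*_N / k*_O ≈ 0.31

Steady-state k* = [s/(n + g + δ)]^(1/(1−α)), so the ratio is [ (s_N/(n + g + δ)_N) / (s_O/(n + g + δ)_O) ]^2.
s_N/(n + g + δ)_N = 0.26/0.124 = 2.0968; s_O/(n + g + δ)_O = 0.26/0.069 = 3.7681.
Ratio = (2.0968/3.7681)^2 = 0.5565^2 ≈ 0.3097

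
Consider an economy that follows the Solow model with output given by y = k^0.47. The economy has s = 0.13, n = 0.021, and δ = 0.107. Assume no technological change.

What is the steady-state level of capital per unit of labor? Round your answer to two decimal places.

Steady state requires s·f(k) = (n + δ)·k, i.e. s·k^α = (n + δ)·k.
Dividing both sides by k: k^(1−α) = s / (n + δ).
k^0.53 = 0.13 / (0.021 + 0.107) = 0.13 / 0.128 = 1.0156
k* = 1.0156^(1/0.53) ≈ 1.0296

k* ≈ 1.03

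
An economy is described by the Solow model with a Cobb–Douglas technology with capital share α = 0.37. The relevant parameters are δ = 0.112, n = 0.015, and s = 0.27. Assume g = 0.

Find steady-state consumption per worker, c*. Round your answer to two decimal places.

Steady state requires s·f(k) = (n + δ)·k, i.e. s·k^α = (n + δ)·k.
Rearranging, k^(1−α) = s / (n + δ).
k^0.63 = 0.27 / (0.015 + 0.112) = 0.27 / 0.127 = 2.1260
k* = 2.1260^(1/0.63) ≈ 3.3109
y* = (k*)^α = 3.3109^0.37 ≈ 1.5573
c* = (1 − s)·y* = (1 − 0.27) × 1.5573 ≈ 1.1368

c* ≈ 1.14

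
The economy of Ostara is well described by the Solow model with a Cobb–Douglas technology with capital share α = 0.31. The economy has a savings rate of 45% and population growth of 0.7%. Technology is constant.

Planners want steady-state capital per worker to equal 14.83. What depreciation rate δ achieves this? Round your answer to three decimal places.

δ ≈ 0.063

In steady state, investment equals break-even investment: s·k^α = (n + δ)·k.
So s / (n + δ) = (k*)^(1−α) = 14.83^0.69 = 6.4282.
Therefore n + δ = s / 6.4282 = 0.45 / 6.4282 = 0.0700, so δ = 0.0700 − 0.007 = 0.0630.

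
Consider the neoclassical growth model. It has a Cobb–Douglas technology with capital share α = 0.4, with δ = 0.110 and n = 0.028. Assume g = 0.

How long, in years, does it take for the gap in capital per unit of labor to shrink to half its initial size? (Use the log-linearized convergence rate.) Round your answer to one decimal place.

Near the steady state the convergence rate is λ = (1 − α)(n + δ).
λ = (1 − 0.4) × 0.138 = 0.6 × 0.138 = 0.0828
Half-life = ln 2 / λ = 0.6931 / 0.0828 ≈ 8.37 years

t_½ ≈ 8.4 years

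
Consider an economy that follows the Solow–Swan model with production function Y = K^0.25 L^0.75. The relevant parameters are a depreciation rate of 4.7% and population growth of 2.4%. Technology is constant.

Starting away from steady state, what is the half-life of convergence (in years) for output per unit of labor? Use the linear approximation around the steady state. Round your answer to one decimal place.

Near the steady state the convergence rate is λ = (1 − α)(n + δ).
λ = (1 − 0.25) × 0.071 = 0.75 × 0.071 = 0.05325
Half-life = ln 2 / λ = 0.6931 / 0.05325 ≈ 13.02 years

half-life ≈ 13.0 years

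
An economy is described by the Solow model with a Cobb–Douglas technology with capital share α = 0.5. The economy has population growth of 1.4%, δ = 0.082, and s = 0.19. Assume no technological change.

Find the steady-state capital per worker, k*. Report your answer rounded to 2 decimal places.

k* ≈ 3.92

Steady state requires s·f(k) = (n + δ)·k, i.e. s·k^α = (n + δ)·k.
Rearranging, k^(1−α) = s / (n + δ).
k^0.5 = 0.19 / (0.014 + 0.082) = 0.19 / 0.096 = 1.9792
k* = 1.9792^(1/0.5) ≈ 3.9172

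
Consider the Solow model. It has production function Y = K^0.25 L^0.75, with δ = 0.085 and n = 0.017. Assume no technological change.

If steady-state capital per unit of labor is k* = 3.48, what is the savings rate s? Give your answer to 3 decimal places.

s ≈ 0.260

In steady state, investment equals break-even investment: s·k^α = (n + δ)·k.
So s / (n + δ) = (k*)^(1−α) = 3.48^0.75 = 2.5479.
Therefore s = 2.5479 × (n + δ) = 2.5479 × 0.102 = 0.2599.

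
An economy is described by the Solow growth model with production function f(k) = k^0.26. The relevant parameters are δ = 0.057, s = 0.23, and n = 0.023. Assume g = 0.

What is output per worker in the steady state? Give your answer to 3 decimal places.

In steady state, investment equals break-even investment: s·k^α = (n + δ)·k.
Rearranging, k^(1−α) = s / (n + δ).
k^0.74 = 0.23 / (0.023 + 0.057) = 0.23 / 0.080 = 2.8750
k* = 2.8750^(1/0.74) ≈ 4.1666
y* = (k*)^α = 4.1666^0.26 ≈ 1.4492

y* ≈ 1.449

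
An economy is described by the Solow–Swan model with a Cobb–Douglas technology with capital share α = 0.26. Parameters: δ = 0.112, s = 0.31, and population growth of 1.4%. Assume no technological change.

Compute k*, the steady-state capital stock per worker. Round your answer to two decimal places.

k* = 3.38

In steady state, investment equals break-even investment: s·k^α = (n + δ)·k.
Dividing both sides by k: k^(1−α) = s / (n + δ).
k^0.74 = 0.31 / (0.014 + 0.112) = 0.31 / 0.126 = 2.4603
k* = 2.4603^(1/0.74) ≈ 3.3757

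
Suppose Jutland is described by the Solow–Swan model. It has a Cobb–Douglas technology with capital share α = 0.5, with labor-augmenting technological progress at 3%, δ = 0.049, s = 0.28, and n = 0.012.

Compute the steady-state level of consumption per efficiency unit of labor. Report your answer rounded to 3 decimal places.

Steady state requires s·f(k) = (n + g + δ)·k, i.e. s·k^α = (n + g + δ)·k.
Dividing both sides by k: k^(1−α) = s / (n + g + δ).
k^0.5 = 0.28 / (0.012 + 0.030 + 0.049) = 0.28 / 0.091 = 3.0769
k* = 3.0769^(1/0.5) ≈ 9.4673
y* = (k*)^α = 9.4673^0.5 ≈ 3.0769
c* = (1 − s)·y* = (1 − 0.28) × 3.0769 ≈ 2.2154

c* ≈ 2.215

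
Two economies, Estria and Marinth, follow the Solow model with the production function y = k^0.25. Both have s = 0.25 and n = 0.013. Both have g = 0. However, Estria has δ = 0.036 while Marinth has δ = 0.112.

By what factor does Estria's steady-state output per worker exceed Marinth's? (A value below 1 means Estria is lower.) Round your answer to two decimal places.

Steady-state y* = [s/(n + δ)]^(α/(1−α)), so the ratio is [ (s_E/(n + δ)_E) / (s_M/(n + δ)_M) ]^0.3333.
s_E/(n + δ)_E = 0.25/0.049 = 5.1020; s_M/(n + δ)_M = 0.25/0.125 = 2.0000.
Ratio = (5.1020/2.0000)^0.3333 = 2.5510^0.3333 ≈ 1.3663

ratio ≈ 1.37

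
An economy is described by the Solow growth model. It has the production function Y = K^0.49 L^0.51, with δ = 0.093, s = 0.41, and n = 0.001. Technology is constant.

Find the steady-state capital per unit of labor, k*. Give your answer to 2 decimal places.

k* ≈ 17.96

Steady state requires s·f(k) = (n + δ)·k, i.e. s·k^α = (n + δ)·k.
Rearranging, k^(1−α) = s / (n + δ).
k^0.51 = 0.41 / (0.001 + 0.093) = 0.41 / 0.094 = 4.3617
k* = 4.3617^(1/0.51) ≈ 17.9567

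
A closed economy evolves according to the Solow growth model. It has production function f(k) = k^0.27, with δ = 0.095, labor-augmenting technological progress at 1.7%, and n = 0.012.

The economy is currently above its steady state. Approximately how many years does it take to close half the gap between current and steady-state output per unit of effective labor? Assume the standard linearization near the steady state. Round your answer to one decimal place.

t_½ ≈ 7.7 years

Near the steady state the convergence rate is λ = (1 − α)(n + g + δ).
λ = (1 − 0.27) × 0.124 = 0.73 × 0.124 = 0.09052
Half-life = ln 2 / λ = 0.6931 / 0.09052 ≈ 7.66 years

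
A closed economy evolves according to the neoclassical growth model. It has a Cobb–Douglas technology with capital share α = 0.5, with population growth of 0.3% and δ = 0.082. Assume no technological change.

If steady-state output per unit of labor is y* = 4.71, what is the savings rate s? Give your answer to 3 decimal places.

s ≈ 0.400

In steady state, investment equals break-even investment: s·k^α = (n + δ)·k.
Since y* = [s/(n + δ)]^(α/(1−α)), we have s/(n + δ) = (y*)^((1−α)/α) = 4.71^1 = 4.7100.
Therefore s = 4.7100 × (n + δ) = 4.7100 × 0.085 = 0.4004.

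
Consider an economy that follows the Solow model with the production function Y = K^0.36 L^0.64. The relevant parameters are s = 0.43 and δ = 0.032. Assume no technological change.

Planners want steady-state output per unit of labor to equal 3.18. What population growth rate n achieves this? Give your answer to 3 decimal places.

At the steady state, Δk = 0, so s·k^α = (n + δ)·k.
Since y* = [s/(n + δ)]^(α/(1−α)), we have s/(n + δ) = (y*)^((1−α)/α) = 3.18^1.7778 = 7.8201.
Therefore n + δ = s / 7.8201 = 0.43 / 7.8201 = 0.0550, so n = 0.0550 − 0.032 = 0.0230.

n ≈ 0.023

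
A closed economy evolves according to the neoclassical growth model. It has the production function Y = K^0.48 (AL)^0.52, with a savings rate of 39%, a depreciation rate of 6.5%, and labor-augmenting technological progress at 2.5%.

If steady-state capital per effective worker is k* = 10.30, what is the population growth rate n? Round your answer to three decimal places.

n ≈ 0.026

Steady state requires s·f(k) = (n + g + δ)·k, i.e. s·k^α = (n + g + δ)·k.
So s / (n + g + δ) = (k*)^(1−α) = 10.30^0.52 = 3.3626.
Therefore n + g + δ = s / 3.3626 = 0.39 / 3.3626 = 0.1160, so n = 0.1160 − 0.090 = 0.0260.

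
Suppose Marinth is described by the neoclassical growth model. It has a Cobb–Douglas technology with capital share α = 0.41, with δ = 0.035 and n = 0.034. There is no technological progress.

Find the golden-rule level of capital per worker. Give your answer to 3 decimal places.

k_gold ≈ 20.500

The golden rule sets f'(k) = n + δ, i.e. α·k^(α−1) = n + δ.
So k^(1−α) = α / (n + δ) = 0.41 / 0.069 = 5.9420.
k_gold = 5.9420^(1/0.59) ≈ 20.4998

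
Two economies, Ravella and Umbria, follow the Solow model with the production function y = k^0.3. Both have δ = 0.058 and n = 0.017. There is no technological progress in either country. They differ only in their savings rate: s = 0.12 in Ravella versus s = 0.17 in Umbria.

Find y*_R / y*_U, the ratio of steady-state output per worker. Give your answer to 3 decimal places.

Steady-state y* = [s/(n + δ)]^(α/(1−α)), so the ratio is [ (s_R/(n + δ)_R) / (s_U/(n + δ)_U) ]^0.4286.
s_R/(n + δ)_R = 0.12/0.075 = 1.6000; s_U/(n + δ)_U = 0.17/0.075 = 2.2667.
Ratio = (1.6000/2.2667)^0.4286 = 0.7059^0.4286 ≈ 0.8613

y*_R / y*_U ≈ 0.861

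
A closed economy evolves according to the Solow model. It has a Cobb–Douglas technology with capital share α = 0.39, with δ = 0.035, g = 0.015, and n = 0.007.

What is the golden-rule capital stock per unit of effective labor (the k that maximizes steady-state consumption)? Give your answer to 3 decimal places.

k_gold ≈ 23.397

The golden rule sets f'(k) = n + g + δ, i.e. α·k^(α−1) = n + g + δ.
So k^(1−α) = α / (n + g + δ) = 0.39 / 0.057 = 6.8421.
k_gold = 6.8421^(1/0.61) ≈ 23.3972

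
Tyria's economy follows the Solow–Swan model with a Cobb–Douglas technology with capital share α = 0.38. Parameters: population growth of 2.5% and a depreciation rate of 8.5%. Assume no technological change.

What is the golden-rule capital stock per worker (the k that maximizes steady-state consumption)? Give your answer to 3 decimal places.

The golden rule sets f'(k) = n + δ, i.e. α·k^(α−1) = n + δ.
So k^(1−α) = α / (n + δ) = 0.38 / 0.110 = 3.4545.
k_gold = 3.4545^(1/0.62) ≈ 7.3852

k_gold ≈ 7.385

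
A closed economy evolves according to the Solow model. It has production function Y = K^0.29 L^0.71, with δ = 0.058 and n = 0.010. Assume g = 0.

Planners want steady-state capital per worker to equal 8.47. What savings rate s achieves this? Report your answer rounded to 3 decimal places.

Steady state requires s·f(k) = (n + δ)·k, i.e. s·k^α = (n + δ)·k.
So s / (n + δ) = (k*)^(1−α) = 8.47^0.71 = 4.5582.
Therefore s = 4.5582 × (n + δ) = 4.5582 × 0.068 = 0.3100.

s ≈ 0.310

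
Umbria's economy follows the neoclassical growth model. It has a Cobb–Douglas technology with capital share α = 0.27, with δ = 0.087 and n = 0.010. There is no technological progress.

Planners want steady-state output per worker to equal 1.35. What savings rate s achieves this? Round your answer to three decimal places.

s ≈ 0.218

In steady state, investment equals break-even investment: s·k^α = (n + δ)·k.
Since y* = [s/(n + δ)]^(α/(1−α)), we have s/(n + δ) = (y*)^((1−α)/α) = 1.35^2.7037 = 2.2510.
Therefore s = 2.2510 × (n + δ) = 2.2510 × 0.097 = 0.2183.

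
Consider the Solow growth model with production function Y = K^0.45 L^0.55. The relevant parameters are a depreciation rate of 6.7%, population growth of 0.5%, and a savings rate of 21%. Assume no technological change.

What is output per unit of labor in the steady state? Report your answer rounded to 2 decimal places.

In steady state, investment equals break-even investment: s·k^α = (n + δ)·k.
Rearranging, k^(1−α) = s / (n + δ).
k^0.55 = 0.21 / (0.005 + 0.067) = 0.21 / 0.072 = 2.9167
k* = 2.9167^(1/0.55) ≈ 7.0026
y* = (k*)^α = 7.0026^0.45 ≈ 2.4009

y* ≈ 2.40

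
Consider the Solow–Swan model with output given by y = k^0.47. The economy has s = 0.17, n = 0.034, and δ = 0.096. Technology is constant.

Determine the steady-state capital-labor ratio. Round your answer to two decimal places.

k* = 1.66

In steady state, investment equals break-even investment: s·k^α = (n + δ)·k.
Rearranging, k^(1−α) = s / (n + δ).
k^0.53 = 0.17 / (0.034 + 0.096) = 0.17 / 0.130 = 1.3077
k* = 1.3077^(1/0.53) ≈ 1.6589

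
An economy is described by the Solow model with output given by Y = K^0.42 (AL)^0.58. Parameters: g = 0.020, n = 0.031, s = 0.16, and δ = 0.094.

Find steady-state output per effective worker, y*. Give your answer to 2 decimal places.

Steady state requires s·f(k) = (n + g + δ)·k, i.e. s·k^α = (n + g + δ)·k.
Dividing both sides by k: k^(1−α) = s / (n + g + δ).
k^0.58 = 0.16 / (0.031 + 0.020 + 0.094) = 0.16 / 0.145 = 1.1034
k* = 1.1034^(1/0.58) ≈ 1.1849
y* = (k*)^α = 1.1849^0.42 ≈ 1.0739

y* ≈ 1.07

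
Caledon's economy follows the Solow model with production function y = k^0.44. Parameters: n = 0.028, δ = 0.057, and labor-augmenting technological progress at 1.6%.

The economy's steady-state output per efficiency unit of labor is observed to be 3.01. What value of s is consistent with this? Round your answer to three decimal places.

At the steady state, Δk = 0, so s·k^α = (n + g + δ)·k.
Since y* = [s/(n + g + δ)]^(α/(1−α)), we have s/(n + g + δ) = (y*)^((1−α)/α) = 3.01^1.2727 = 4.0651.
Therefore s = 4.0651 × (n + g + δ) = 4.0651 × 0.101 = 0.4106.

s ≈ 0.411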